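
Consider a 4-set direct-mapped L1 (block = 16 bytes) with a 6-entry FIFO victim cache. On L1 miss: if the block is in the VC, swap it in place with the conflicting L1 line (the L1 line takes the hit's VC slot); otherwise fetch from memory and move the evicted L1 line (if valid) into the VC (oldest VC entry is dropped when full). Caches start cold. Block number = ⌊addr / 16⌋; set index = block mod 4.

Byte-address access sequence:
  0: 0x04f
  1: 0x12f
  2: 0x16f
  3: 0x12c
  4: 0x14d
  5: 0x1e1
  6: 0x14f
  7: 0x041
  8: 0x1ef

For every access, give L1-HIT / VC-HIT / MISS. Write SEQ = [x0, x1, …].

SEQ = [MISS, MISS, MISS, VC-HIT, MISS, MISS, L1-HIT, VC-HIT, L1-HIT]

  [0] addr=0x4f blk=4 s=0: MISS | VC []
  [1] addr=0x12f blk=18 s=2: MISS | VC []
  [2] addr=0x16f blk=22 s=2: MISS | VC [18]
  [3] addr=0x12c blk=18 s=2: VC-HIT | VC [22]
  [4] addr=0x14d blk=20 s=0: MISS | VC [22, 4]
  [5] addr=0x1e1 blk=30 s=2: MISS | VC [22, 4, 18]
  [6] addr=0x14f blk=20 s=0: L1-HIT | VC [22, 4, 18]
  [7] addr=0x41 blk=4 s=0: VC-HIT | VC [22, 20, 18]
  [8] addr=0x1ef blk=30 s=2: L1-HIT | VC [22, 20, 18]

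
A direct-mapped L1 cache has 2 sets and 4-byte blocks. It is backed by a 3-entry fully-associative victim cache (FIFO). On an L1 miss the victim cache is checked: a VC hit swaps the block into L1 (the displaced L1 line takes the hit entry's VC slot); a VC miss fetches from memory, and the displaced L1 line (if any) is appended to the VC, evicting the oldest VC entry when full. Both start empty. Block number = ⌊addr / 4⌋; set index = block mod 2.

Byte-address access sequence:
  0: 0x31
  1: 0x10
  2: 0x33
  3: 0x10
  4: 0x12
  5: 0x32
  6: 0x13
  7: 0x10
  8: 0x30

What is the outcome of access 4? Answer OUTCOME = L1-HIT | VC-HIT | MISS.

OUTCOME = L1-HIT

0: 0x31 (blk 12, set 0) → MISS  vc=[]
1: 0x10 (blk 4, set 0) → MISS  vc=[12]
2: 0x33 (blk 12, set 0) → VC-HIT  vc=[4]
3: 0x10 (blk 4, set 0) → VC-HIT  vc=[12]
4: 0x12 (blk 4, set 0) → L1-HIT  vc=[12]
5: 0x32 (blk 12, set 0) → VC-HIT  vc=[4]
6: 0x13 (blk 4, set 0) → VC-HIT  vc=[12]
7: 0x10 (blk 4, set 0) → L1-HIT  vc=[12]
8: 0x30 (blk 12, set 0) → VC-HIT  vc=[4]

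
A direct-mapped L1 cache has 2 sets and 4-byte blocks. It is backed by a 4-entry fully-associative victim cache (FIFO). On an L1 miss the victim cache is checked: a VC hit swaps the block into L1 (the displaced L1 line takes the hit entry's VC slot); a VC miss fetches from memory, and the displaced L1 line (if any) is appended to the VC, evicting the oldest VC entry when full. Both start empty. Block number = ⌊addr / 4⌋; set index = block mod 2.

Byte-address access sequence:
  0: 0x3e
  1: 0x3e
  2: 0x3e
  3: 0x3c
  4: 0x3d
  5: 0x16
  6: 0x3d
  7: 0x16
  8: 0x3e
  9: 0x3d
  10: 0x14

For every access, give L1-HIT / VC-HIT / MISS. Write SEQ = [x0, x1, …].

  [0] addr=0x3e blk=15 s=1: MISS | VC []
  [1] addr=0x3e blk=15 s=1: L1-HIT | VC []
  [2] addr=0x3e blk=15 s=1: L1-HIT | VC []
  [3] addr=0x3c blk=15 s=1: L1-HIT | VC []
  [4] addr=0x3d blk=15 s=1: L1-HIT | VC []
  [5] addr=0x16 blk=5 s=1: MISS | VC [15]
  [6] addr=0x3d blk=15 s=1: VC-HIT | VC [5]
  [7] addr=0x16 blk=5 s=1: VC-HIT | VC [15]
  [8] addr=0x3e blk=15 s=1: VC-HIT | VC [5]
  [9] addr=0x3d blk=15 s=1: L1-HIT | VC [5]
  [10] addr=0x14 blk=5 s=1: VC-HIT | VC [15]

SEQ = [MISS, L1-HIT, L1-HIT, L1-HIT, L1-HIT, MISS, VC-HIT, VC-HIT, VC-HIT, L1-HIT, VC-HIT]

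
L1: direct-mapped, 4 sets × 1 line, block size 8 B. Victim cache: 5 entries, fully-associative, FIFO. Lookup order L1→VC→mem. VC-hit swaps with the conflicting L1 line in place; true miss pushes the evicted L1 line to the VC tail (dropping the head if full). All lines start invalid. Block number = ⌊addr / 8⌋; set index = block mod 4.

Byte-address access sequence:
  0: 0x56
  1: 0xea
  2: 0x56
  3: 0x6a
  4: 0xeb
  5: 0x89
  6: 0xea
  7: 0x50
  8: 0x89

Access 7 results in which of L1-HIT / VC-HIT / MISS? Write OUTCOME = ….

0: 0x56 (blk 10, set 2) → MISS  vc=[]
1: 0xea (blk 29, set 1) → MISS  vc=[]
2: 0x56 (blk 10, set 2) → L1-HIT  vc=[]
3: 0x6a (blk 13, set 1) → MISS  vc=[29]
4: 0xeb (blk 29, set 1) → VC-HIT  vc=[13]
5: 0x89 (blk 17, set 1) → MISS  vc=[13, 29]
6: 0xea (blk 29, set 1) → VC-HIT  vc=[13, 17]
7: 0x50 (blk 10, set 2) → L1-HIT  vc=[13, 17]
8: 0x89 (blk 17, set 1) → VC-HIT  vc=[13, 29]

OUTCOME = L1-HIT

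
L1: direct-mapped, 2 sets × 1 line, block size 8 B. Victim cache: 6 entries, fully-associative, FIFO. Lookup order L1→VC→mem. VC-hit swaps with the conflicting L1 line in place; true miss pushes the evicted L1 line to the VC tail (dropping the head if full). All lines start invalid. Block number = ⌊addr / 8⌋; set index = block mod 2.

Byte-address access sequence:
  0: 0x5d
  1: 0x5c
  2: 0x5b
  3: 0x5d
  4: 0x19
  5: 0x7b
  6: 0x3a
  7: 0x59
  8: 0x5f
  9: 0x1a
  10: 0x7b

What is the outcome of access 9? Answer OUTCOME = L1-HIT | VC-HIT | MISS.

OUTCOME = VC-HIT

0: 0x5d (blk 11, set 1) → MISS  vc=[]
1: 0x5c (blk 11, set 1) → L1-HIT  vc=[]
2: 0x5b (blk 11, set 1) → L1-HIT  vc=[]
3: 0x5d (blk 11, set 1) → L1-HIT  vc=[]
4: 0x19 (blk 3, set 1) → MISS  vc=[11]
5: 0x7b (blk 15, set 1) → MISS  vc=[11, 3]
6: 0x3a (blk 7, set 1) → MISS  vc=[11, 3, 15]
7: 0x59 (blk 11, set 1) → VC-HIT  vc=[7, 3, 15]
8: 0x5f (blk 11, set 1) → L1-HIT  vc=[7, 3, 15]
9: 0x1a (blk 3, set 1) → VC-HIT  vc=[7, 11, 15]
10: 0x7b (blk 15, set 1) → VC-HIT  vc=[7, 11, 3]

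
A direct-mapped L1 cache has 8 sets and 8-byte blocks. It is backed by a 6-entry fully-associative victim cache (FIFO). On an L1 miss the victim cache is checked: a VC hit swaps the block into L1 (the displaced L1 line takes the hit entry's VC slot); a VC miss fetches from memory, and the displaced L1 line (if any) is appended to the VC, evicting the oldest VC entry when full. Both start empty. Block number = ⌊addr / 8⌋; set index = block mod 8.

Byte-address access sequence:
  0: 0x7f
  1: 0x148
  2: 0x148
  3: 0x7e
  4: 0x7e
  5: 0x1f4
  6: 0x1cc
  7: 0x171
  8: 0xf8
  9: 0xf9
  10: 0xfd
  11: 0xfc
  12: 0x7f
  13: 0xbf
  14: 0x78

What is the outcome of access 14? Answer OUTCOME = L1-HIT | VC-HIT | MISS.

0: 0x7f (blk 15, set 7) → MISS  vc=[]
1: 0x148 (blk 41, set 1) → MISS  vc=[]
2: 0x148 (blk 41, set 1) → L1-HIT  vc=[]
3: 0x7e (blk 15, set 7) → L1-HIT  vc=[]
4: 0x7e (blk 15, set 7) → L1-HIT  vc=[]
5: 0x1f4 (blk 62, set 6) → MISS  vc=[]
6: 0x1cc (blk 57, set 1) → MISS  vc=[41]
7: 0x171 (blk 46, set 6) → MISS  vc=[41, 62]
8: 0xf8 (blk 31, set 7) → MISS  vc=[41, 62, 15]
9: 0xf9 (blk 31, set 7) → L1-HIT  vc=[41, 62, 15]
10: 0xfd (blk 31, set 7) → L1-HIT  vc=[41, 62, 15]
11: 0xfc (blk 31, set 7) → L1-HIT  vc=[41, 62, 15]
12: 0x7f (blk 15, set 7) → VC-HIT  vc=[41, 62, 31]
13: 0xbf (blk 23, set 7) → MISS  vc=[41, 62, 31, 15]
14: 0x78 (blk 15, set 7) → VC-HIT  vc=[41, 62, 31, 23]

OUTCOME = VC-HIT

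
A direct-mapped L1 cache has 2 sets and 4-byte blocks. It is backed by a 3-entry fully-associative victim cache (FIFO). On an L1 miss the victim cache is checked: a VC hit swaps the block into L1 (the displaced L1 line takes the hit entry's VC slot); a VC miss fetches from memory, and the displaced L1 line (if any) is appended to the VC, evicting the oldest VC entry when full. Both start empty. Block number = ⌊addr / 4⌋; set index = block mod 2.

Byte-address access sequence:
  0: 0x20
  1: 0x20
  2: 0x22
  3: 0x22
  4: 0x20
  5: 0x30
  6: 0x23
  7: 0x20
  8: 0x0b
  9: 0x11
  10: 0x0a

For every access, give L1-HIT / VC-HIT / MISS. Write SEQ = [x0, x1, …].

SEQ = [MISS, L1-HIT, L1-HIT, L1-HIT, L1-HIT, MISS, VC-HIT, L1-HIT, MISS, MISS, VC-HIT]

0: 0x20 (blk 8, set 0) → MISS  vc=[]
1: 0x20 (blk 8, set 0) → L1-HIT  vc=[]
2: 0x22 (blk 8, set 0) → L1-HIT  vc=[]
3: 0x22 (blk 8, set 0) → L1-HIT  vc=[]
4: 0x20 (blk 8, set 0) → L1-HIT  vc=[]
5: 0x30 (blk 12, set 0) → MISS  vc=[8]
6: 0x23 (blk 8, set 0) → VC-HIT  vc=[12]
7: 0x20 (blk 8, set 0) → L1-HIT  vc=[12]
8: 0xb (blk 2, set 0) → MISS  vc=[12, 8]
9: 0x11 (blk 4, set 0) → MISS  vc=[12, 8, 2]
10: 0xa (blk 2, set 0) → VC-HIT  vc=[12, 8, 4]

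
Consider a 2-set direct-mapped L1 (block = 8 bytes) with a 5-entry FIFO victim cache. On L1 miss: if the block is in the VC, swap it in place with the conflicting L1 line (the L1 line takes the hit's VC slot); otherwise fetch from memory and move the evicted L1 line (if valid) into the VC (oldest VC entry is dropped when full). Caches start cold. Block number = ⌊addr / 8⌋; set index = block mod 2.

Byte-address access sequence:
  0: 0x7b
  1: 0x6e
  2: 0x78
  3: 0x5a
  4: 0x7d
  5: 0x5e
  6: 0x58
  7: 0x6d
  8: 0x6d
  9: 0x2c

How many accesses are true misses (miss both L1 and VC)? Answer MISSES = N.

MISSES = 4

#0 0x7b→b15/s1 MISS; vc=[]
#1 0x6e→b13/s1 MISS; vc=[15]
#2 0x78→b15/s1 VC-HIT; vc=[13]
#3 0x5a→b11/s1 MISS; vc=[13,15]
#4 0x7d→b15/s1 VC-HIT; vc=[13,11]
#5 0x5e→b11/s1 VC-HIT; vc=[13,15]
#6 0x58→b11/s1 L1-HIT; vc=[13,15]
#7 0x6d→b13/s1 VC-HIT; vc=[11,15]
#8 0x6d→b13/s1 L1-HIT; vc=[11,15]
#9 0x2c→b5/s1 MISS; vc=[11,15,13]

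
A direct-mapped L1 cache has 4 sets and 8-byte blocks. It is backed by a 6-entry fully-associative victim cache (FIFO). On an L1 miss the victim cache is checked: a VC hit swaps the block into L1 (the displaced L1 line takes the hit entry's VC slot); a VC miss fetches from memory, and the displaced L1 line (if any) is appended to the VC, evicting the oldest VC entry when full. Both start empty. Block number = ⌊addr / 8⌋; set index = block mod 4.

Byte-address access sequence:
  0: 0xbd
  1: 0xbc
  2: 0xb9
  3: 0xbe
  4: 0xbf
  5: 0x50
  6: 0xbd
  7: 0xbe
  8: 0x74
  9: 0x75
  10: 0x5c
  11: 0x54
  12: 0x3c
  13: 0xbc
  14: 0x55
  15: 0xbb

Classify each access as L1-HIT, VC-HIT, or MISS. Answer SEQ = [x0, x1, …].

0: 0xbd (blk 23, set 3) → MISS  vc=[]
1: 0xbc (blk 23, set 3) → L1-HIT  vc=[]
2: 0xb9 (blk 23, set 3) → L1-HIT  vc=[]
3: 0xbe (blk 23, set 3) → L1-HIT  vc=[]
4: 0xbf (blk 23, set 3) → L1-HIT  vc=[]
5: 0x50 (blk 10, set 2) → MISS  vc=[]
6: 0xbd (blk 23, set 3) → L1-HIT  vc=[]
7: 0xbe (blk 23, set 3) → L1-HIT  vc=[]
8: 0x74 (blk 14, set 2) → MISS  vc=[10]
9: 0x75 (blk 14, set 2) → L1-HIT  vc=[10]
10: 0x5c (blk 11, set 3) → MISS  vc=[10, 23]
11: 0x54 (blk 10, set 2) → VC-HIT  vc=[14, 23]
12: 0x3c (blk 7, set 3) → MISS  vc=[14, 23, 11]
13: 0xbc (blk 23, set 3) → VC-HIT  vc=[14, 7, 11]
14: 0x55 (blk 10, set 2) → L1-HIT  vc=[14, 7, 11]
15: 0xbb (blk 23, set 3) → L1-HIT  vc=[14, 7, 11]

SEQ = [MISS, L1-HIT, L1-HIT, L1-HIT, L1-HIT, MISS, L1-HIT, L1-HIT, MISS, L1-HIT, MISS, VC-HIT, MISS, VC-HIT, L1-HIT, L1-HIT]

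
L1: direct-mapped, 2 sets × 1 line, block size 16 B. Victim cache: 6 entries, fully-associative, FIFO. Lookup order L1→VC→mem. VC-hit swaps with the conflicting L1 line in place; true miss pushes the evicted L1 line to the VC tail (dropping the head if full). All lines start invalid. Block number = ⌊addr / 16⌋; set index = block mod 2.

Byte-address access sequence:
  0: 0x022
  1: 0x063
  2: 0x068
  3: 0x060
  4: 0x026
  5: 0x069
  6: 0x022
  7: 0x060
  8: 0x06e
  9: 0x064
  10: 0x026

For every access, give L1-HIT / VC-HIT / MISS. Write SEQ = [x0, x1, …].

0: 0x22 (blk 2, set 0) → MISS  vc=[]
1: 0x63 (blk 6, set 0) → MISS  vc=[2]
2: 0x68 (blk 6, set 0) → L1-HIT  vc=[2]
3: 0x60 (blk 6, set 0) → L1-HIT  vc=[2]
4: 0x26 (blk 2, set 0) → VC-HIT  vc=[6]
5: 0x69 (blk 6, set 0) → VC-HIT  vc=[2]
6: 0x22 (blk 2, set 0) → VC-HIT  vc=[6]
7: 0x60 (blk 6, set 0) → VC-HIT  vc=[2]
8: 0x6e (blk 6, set 0) → L1-HIT  vc=[2]
9: 0x64 (blk 6, set 0) → L1-HIT  vc=[2]
10: 0x26 (blk 2, set 0) → VC-HIT  vc=[6]

SEQ = [MISS, MISS, L1-HIT, L1-HIT, VC-HIT, VC-HIT, VC-HIT, VC-HIT, L1-HIT, L1-HIT, VC-HIT]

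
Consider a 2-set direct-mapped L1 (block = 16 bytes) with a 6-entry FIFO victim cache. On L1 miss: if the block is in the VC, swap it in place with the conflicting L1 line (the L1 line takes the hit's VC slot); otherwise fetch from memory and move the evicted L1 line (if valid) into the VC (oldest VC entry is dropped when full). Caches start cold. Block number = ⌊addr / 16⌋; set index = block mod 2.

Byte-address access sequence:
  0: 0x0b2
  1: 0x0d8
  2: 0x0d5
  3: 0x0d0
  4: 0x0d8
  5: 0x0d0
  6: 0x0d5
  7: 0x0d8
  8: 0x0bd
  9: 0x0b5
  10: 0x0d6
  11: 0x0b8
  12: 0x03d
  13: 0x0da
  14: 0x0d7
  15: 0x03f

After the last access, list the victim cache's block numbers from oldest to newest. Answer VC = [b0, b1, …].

VC = [13, 11]

0: 0xb2 (blk 11, set 1) → MISS  vc=[]
1: 0xd8 (blk 13, set 1) → MISS  vc=[11]
2: 0xd5 (blk 13, set 1) → L1-HIT  vc=[11]
3: 0xd0 (blk 13, set 1) → L1-HIT  vc=[11]
4: 0xd8 (blk 13, set 1) → L1-HIT  vc=[11]
5: 0xd0 (blk 13, set 1) → L1-HIT  vc=[11]
6: 0xd5 (blk 13, set 1) → L1-HIT  vc=[11]
7: 0xd8 (blk 13, set 1) → L1-HIT  vc=[11]
8: 0xbd (blk 11, set 1) → VC-HIT  vc=[13]
9: 0xb5 (blk 11, set 1) → L1-HIT  vc=[13]
10: 0xd6 (blk 13, set 1) → VC-HIT  vc=[11]
11: 0xb8 (blk 11, set 1) → VC-HIT  vc=[13]
12: 0x3d (blk 3, set 1) → MISS  vc=[13, 11]
13: 0xda (blk 13, set 1) → VC-HIT  vc=[3, 11]
14: 0xd7 (blk 13, set 1) → L1-HIT  vc=[3, 11]
15: 0x3f (blk 3, set 1) → VC-HIT  vc=[13, 11]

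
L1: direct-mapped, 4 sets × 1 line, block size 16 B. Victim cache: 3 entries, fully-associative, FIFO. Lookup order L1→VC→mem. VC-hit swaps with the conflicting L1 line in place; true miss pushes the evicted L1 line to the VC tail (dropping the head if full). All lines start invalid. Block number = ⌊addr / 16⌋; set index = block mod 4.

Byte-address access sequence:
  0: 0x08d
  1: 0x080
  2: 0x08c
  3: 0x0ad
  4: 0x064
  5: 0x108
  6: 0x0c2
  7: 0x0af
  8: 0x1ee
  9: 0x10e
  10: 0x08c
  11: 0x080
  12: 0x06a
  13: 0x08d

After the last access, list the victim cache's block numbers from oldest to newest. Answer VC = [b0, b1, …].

#0 0x8d→b8/s0 MISS; vc=[]
#1 0x80→b8/s0 L1-HIT; vc=[]
#2 0x8c→b8/s0 L1-HIT; vc=[]
#3 0xad→b10/s2 MISS; vc=[]
#4 0x64→b6/s2 MISS; vc=[10]
#5 0x108→b16/s0 MISS; vc=[10,8]
#6 0xc2→b12/s0 MISS; vc=[10,8,16]
#7 0xaf→b10/s2 VC-HIT; vc=[6,8,16]
#8 0x1ee→b30/s2 MISS; vc=[8,16,10]
#9 0x10e→b16/s0 VC-HIT; vc=[8,12,10]
#10 0x8c→b8/s0 VC-HIT; vc=[16,12,10]
#11 0x80→b8/s0 L1-HIT; vc=[16,12,10]
#12 0x6a→b6/s2 MISS; vc=[12,10,30]
#13 0x8d→b8/s0 L1-HIT; vc=[12,10,30]

VC = [12, 10, 30]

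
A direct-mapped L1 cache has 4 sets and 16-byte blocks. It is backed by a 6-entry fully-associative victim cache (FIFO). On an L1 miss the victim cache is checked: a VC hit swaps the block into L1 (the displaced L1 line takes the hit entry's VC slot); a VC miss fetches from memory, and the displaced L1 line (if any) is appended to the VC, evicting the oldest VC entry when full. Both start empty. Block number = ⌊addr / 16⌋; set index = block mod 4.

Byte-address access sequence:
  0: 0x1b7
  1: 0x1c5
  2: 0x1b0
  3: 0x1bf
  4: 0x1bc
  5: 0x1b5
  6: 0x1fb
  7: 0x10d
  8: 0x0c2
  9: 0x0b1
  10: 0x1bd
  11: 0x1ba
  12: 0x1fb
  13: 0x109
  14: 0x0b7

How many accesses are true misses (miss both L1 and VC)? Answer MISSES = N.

  [0] addr=0x1b7 blk=27 s=3: MISS | VC []
  [1] addr=0x1c5 blk=28 s=0: MISS | VC []
  [2] addr=0x1b0 blk=27 s=3: L1-HIT | VC []
  [3] addr=0x1bf blk=27 s=3: L1-HIT | VC []
  [4] addr=0x1bc blk=27 s=3: L1-HIT | VC []
  [5] addr=0x1b5 blk=27 s=3: L1-HIT | VC []
  [6] addr=0x1fb blk=31 s=3: MISS | VC [27]
  [7] addr=0x10d blk=16 s=0: MISS | VC [27, 28]
  [8] addr=0xc2 blk=12 s=0: MISS | VC [27, 28, 16]
  [9] addr=0xb1 blk=11 s=3: MISS | VC [27, 28, 16, 31]
  [10] addr=0x1bd blk=27 s=3: VC-HIT | VC [11, 28, 16, 31]
  [11] addr=0x1ba blk=27 s=3: L1-HIT | VC [11, 28, 16, 31]
  [12] addr=0x1fb blk=31 s=3: VC-HIT | VC [11, 28, 16, 27]
  [13] addr=0x109 blk=16 s=0: VC-HIT | VC [11, 28, 12, 27]
  [14] addr=0xb7 blk=11 s=3: VC-HIT | VC [31, 28, 12, 27]

MISSES = 6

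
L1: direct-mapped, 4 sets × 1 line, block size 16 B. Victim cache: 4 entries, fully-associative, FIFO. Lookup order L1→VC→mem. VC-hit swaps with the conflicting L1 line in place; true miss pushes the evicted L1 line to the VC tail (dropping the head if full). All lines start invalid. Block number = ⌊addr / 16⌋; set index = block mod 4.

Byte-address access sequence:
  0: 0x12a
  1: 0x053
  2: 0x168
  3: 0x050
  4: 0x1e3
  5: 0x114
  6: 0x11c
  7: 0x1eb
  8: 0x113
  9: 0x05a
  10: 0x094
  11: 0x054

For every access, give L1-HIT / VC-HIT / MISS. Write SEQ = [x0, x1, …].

SEQ = [MISS, MISS, MISS, L1-HIT, MISS, MISS, L1-HIT, L1-HIT, L1-HIT, VC-HIT, MISS, VC-HIT]

0: 0x12a (blk 18, set 2) → MISS  vc=[]
1: 0x53 (blk 5, set 1) → MISS  vc=[]
2: 0x168 (blk 22, set 2) → MISS  vc=[18]
3: 0x50 (blk 5, set 1) → L1-HIT  vc=[18]
4: 0x1e3 (blk 30, set 2) → MISS  vc=[18, 22]
5: 0x114 (blk 17, set 1) → MISS  vc=[18, 22, 5]
6: 0x11c (blk 17, set 1) → L1-HIT  vc=[18, 22, 5]
7: 0x1eb (blk 30, set 2) → L1-HIT  vc=[18, 22, 5]
8: 0x113 (blk 17, set 1) → L1-HIT  vc=[18, 22, 5]
9: 0x5a (blk 5, set 1) → VC-HIT  vc=[18, 22, 17]
10: 0x94 (blk 9, set 1) → MISS  vc=[18, 22, 17, 5]
11: 0x54 (blk 5, set 1) → VC-HIT  vc=[18, 22, 17, 9]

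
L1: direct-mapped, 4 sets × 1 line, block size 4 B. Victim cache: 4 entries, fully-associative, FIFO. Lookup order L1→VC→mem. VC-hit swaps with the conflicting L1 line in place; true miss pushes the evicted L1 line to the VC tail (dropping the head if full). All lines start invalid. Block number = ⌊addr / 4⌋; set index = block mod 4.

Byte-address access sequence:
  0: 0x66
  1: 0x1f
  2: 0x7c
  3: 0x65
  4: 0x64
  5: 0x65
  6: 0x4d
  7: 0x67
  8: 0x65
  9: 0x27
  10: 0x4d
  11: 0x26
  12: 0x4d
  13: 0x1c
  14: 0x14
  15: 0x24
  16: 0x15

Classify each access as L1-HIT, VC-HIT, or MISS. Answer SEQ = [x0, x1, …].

  [0] addr=0x66 blk=25 s=1: MISS | VC []
  [1] addr=0x1f blk=7 s=3: MISS | VC []
  [2] addr=0x7c blk=31 s=3: MISS | VC [7]
  [3] addr=0x65 blk=25 s=1: L1-HIT | VC [7]
  [4] addr=0x64 blk=25 s=1: L1-HIT | VC [7]
  [5] addr=0x65 blk=25 s=1: L1-HIT | VC [7]
  [6] addr=0x4d blk=19 s=3: MISS | VC [7, 31]
  [7] addr=0x67 blk=25 s=1: L1-HIT | VC [7, 31]
  [8] addr=0x65 blk=25 s=1: L1-HIT | VC [7, 31]
  [9] addr=0x27 blk=9 s=1: MISS | VC [7, 31, 25]
  [10] addr=0x4d blk=19 s=3: L1-HIT | VC [7, 31, 25]
  [11] addr=0x26 blk=9 s=1: L1-HIT | VC [7, 31, 25]
  [12] addr=0x4d blk=19 s=3: L1-HIT | VC [7, 31, 25]
  [13] addr=0x1c blk=7 s=3: VC-HIT | VC [19, 31, 25]
  [14] addr=0x14 blk=5 s=1: MISS | VC [19, 31, 25, 9]
  [15] addr=0x24 blk=9 s=1: VC-HIT | VC [19, 31, 25, 5]
  [16] addr=0x15 blk=5 s=1: VC-HIT | VC [19, 31, 25, 9]

SEQ = [MISS, MISS, MISS, L1-HIT, L1-HIT, L1-HIT, MISS, L1-HIT, L1-HIT, MISS, L1-HIT, L1-HIT, L1-HIT, VC-HIT, MISS, VC-HIT, VC-HIT]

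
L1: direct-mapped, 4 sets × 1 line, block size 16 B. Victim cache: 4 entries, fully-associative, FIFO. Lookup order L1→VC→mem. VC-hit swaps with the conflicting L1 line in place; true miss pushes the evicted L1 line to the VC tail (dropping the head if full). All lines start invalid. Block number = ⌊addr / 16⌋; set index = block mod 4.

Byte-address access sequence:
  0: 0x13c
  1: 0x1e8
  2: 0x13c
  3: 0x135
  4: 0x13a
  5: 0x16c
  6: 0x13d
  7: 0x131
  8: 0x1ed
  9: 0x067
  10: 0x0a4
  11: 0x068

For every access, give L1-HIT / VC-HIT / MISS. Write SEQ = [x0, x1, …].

SEQ = [MISS, MISS, L1-HIT, L1-HIT, L1-HIT, MISS, L1-HIT, L1-HIT, VC-HIT, MISS, MISS, VC-HIT]

0: 0x13c (blk 19, set 3) → MISS  vc=[]
1: 0x1e8 (blk 30, set 2) → MISS  vc=[]
2: 0x13c (blk 19, set 3) → L1-HIT  vc=[]
3: 0x135 (blk 19, set 3) → L1-HIT  vc=[]
4: 0x13a (blk 19, set 3) → L1-HIT  vc=[]
5: 0x16c (blk 22, set 2) → MISS  vc=[30]
6: 0x13d (blk 19, set 3) → L1-HIT  vc=[30]
7: 0x131 (blk 19, set 3) → L1-HIT  vc=[30]
8: 0x1ed (blk 30, set 2) → VC-HIT  vc=[22]
9: 0x67 (blk 6, set 2) → MISS  vc=[22, 30]
10: 0xa4 (blk 10, set 2) → MISS  vc=[22, 30, 6]
11: 0x68 (blk 6, set 2) → VC-HIT  vc=[22, 30, 10]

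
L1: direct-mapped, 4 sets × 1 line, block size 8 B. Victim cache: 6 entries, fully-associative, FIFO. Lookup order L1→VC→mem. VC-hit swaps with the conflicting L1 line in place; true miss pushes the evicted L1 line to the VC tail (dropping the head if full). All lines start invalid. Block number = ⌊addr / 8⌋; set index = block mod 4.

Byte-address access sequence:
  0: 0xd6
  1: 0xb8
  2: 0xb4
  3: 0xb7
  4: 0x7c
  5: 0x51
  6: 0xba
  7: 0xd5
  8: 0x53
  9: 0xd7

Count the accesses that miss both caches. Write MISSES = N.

MISSES = 5

  [0] addr=0xd6 blk=26 s=2: MISS | VC []
  [1] addr=0xb8 blk=23 s=3: MISS | VC []
  [2] addr=0xb4 blk=22 s=2: MISS | VC [26]
  [3] addr=0xb7 blk=22 s=2: L1-HIT | VC [26]
  [4] addr=0x7c blk=15 s=3: MISS | VC [26, 23]
  [5] addr=0x51 blk=10 s=2: MISS | VC [26, 23, 22]
  [6] addr=0xba blk=23 s=3: VC-HIT | VC [26, 15, 22]
  [7] addr=0xd5 blk=26 s=2: VC-HIT | VC [10, 15, 22]
  [8] addr=0x53 blk=10 s=2: VC-HIT | VC [26, 15, 22]
  [9] addr=0xd7 blk=26 s=2: VC-HIT | VC [10, 15, 22]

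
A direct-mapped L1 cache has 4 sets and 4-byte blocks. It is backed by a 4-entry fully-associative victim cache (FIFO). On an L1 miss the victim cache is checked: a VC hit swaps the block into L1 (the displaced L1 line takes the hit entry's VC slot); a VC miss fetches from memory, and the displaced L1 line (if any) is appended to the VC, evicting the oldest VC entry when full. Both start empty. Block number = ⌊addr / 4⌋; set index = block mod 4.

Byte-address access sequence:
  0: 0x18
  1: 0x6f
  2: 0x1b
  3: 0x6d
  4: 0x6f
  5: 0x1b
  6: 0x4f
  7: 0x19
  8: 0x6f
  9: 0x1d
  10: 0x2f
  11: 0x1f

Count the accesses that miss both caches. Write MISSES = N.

  [0] addr=0x18 blk=6 s=2: MISS | VC []
  [1] addr=0x6f blk=27 s=3: MISS | VC []
  [2] addr=0x1b blk=6 s=2: L1-HIT | VC []
  [3] addr=0x6d blk=27 s=3: L1-HIT | VC []
  [4] addr=0x6f blk=27 s=3: L1-HIT | VC []
  [5] addr=0x1b blk=6 s=2: L1-HIT | VC []
  [6] addr=0x4f blk=19 s=3: MISS | VC [27]
  [7] addr=0x19 blk=6 s=2: L1-HIT | VC [27]
  [8] addr=0x6f blk=27 s=3: VC-HIT | VC [19]
  [9] addr=0x1d blk=7 s=3: MISS | VC [19, 27]
  [10] addr=0x2f blk=11 s=3: MISS | VC [19, 27, 7]
  [11] addr=0x1f blk=7 s=3: VC-HIT | VC [19, 27, 11]

MISSES = 5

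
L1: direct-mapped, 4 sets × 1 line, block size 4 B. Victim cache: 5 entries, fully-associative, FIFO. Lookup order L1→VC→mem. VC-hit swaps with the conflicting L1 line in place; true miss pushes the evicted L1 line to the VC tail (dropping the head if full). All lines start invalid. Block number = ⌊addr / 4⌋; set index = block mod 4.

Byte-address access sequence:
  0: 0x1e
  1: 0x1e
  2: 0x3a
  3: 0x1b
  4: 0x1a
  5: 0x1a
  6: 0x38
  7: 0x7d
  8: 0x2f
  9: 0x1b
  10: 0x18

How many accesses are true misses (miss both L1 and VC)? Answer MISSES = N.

MISSES = 5

0: 0x1e (blk 7, set 3) → MISS  vc=[]
1: 0x1e (blk 7, set 3) → L1-HIT  vc=[]
2: 0x3a (blk 14, set 2) → MISS  vc=[]
3: 0x1b (blk 6, set 2) → MISS  vc=[14]
4: 0x1a (blk 6, set 2) → L1-HIT  vc=[14]
5: 0x1a (blk 6, set 2) → L1-HIT  vc=[14]
6: 0x38 (blk 14, set 2) → VC-HIT  vc=[6]
7: 0x7d (blk 31, set 3) → MISS  vc=[6, 7]
8: 0x2f (blk 11, set 3) → MISS  vc=[6, 7, 31]
9: 0x1b (blk 6, set 2) → VC-HIT  vc=[14, 7, 31]
10: 0x18 (blk 6, set 2) → L1-HIT  vc=[14, 7, 31]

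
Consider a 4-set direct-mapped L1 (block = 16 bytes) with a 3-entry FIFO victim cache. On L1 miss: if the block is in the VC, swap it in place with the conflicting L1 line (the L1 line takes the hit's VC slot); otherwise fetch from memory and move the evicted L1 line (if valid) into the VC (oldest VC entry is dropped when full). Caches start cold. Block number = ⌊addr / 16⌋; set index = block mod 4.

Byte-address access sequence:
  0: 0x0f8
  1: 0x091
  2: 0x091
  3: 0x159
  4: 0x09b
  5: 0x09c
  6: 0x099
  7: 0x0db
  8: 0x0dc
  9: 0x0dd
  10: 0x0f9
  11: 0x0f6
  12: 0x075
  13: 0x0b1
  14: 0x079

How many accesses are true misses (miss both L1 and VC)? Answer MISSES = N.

#0 0xf8→b15/s3 MISS; vc=[]
#1 0x91→b9/s1 MISS; vc=[]
#2 0x91→b9/s1 L1-HIT; vc=[]
#3 0x159→b21/s1 MISS; vc=[9]
#4 0x9b→b9/s1 VC-HIT; vc=[21]
#5 0x9c→b9/s1 L1-HIT; vc=[21]
#6 0x99→b9/s1 L1-HIT; vc=[21]
#7 0xdb→b13/s1 MISS; vc=[21,9]
#8 0xdc→b13/s1 L1-HIT; vc=[21,9]
#9 0xdd→b13/s1 L1-HIT; vc=[21,9]
#10 0xf9→b15/s3 L1-HIT; vc=[21,9]
#11 0xf6→b15/s3 L1-HIT; vc=[21,9]
#12 0x75→b7/s3 MISS; vc=[21,9,15]
#13 0xb1→b11/s3 MISS; vc=[9,15,7]
#14 0x79→b7/s3 VC-HIT; vc=[9,15,11]

MISSES = 6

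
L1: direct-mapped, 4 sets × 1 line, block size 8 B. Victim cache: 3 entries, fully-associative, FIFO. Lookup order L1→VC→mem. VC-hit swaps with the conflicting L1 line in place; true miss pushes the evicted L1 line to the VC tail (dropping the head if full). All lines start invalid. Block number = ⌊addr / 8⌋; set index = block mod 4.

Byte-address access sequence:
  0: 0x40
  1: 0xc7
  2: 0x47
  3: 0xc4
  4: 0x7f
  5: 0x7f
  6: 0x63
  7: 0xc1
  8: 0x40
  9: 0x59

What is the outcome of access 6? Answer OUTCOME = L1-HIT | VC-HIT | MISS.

#0 0x40→b8/s0 MISS; vc=[]
#1 0xc7→b24/s0 MISS; vc=[8]
#2 0x47→b8/s0 VC-HIT; vc=[24]
#3 0xc4→b24/s0 VC-HIT; vc=[8]
#4 0x7f→b15/s3 MISS; vc=[8]
#5 0x7f→b15/s3 L1-HIT; vc=[8]
#6 0x63→b12/s0 MISS; vc=[8,24]
#7 0xc1→b24/s0 VC-HIT; vc=[8,12]
#8 0x40→b8/s0 VC-HIT; vc=[24,12]
#9 0x59→b11/s3 MISS; vc=[24,12,15]

OUTCOME = MISS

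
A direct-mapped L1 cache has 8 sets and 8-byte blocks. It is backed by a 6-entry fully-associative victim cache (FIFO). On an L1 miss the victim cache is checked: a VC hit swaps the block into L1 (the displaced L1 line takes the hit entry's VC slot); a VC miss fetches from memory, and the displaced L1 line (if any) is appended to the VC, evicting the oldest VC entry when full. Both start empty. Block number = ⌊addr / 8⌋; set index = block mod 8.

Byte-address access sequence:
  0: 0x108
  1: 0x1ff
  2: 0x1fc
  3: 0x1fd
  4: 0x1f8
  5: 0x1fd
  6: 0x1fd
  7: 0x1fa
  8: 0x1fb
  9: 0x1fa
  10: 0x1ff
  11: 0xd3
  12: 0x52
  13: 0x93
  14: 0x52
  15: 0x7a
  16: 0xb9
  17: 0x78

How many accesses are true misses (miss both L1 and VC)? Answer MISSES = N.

MISSES = 7

  [0] addr=0x108 blk=33 s=1: MISS | VC []
  [1] addr=0x1ff blk=63 s=7: MISS | VC []
  [2] addr=0x1fc blk=63 s=7: L1-HIT | VC []
  [3] addr=0x1fd blk=63 s=7: L1-HIT | VC []
  [4] addr=0x1f8 blk=63 s=7: L1-HIT | VC []
  [5] addr=0x1fd blk=63 s=7: L1-HIT | VC []
  [6] addr=0x1fd blk=63 s=7: L1-HIT | VC []
  [7] addr=0x1fa blk=63 s=7: L1-HIT | VC []
  [8] addr=0x1fb blk=63 s=7: L1-HIT | VC []
  [9] addr=0x1fa blk=63 s=7: L1-HIT | VC []
  [10] addr=0x1ff blk=63 s=7: L1-HIT | VC []
  [11] addr=0xd3 blk=26 s=2: MISS | VC []
  [12] addr=0x52 blk=10 s=2: MISS | VC [26]
  [13] addr=0x93 blk=18 s=2: MISS | VC [26, 10]
  [14] addr=0x52 blk=10 s=2: VC-HIT | VC [26, 18]
  [15] addr=0x7a blk=15 s=7: MISS | VC [26, 18, 63]
  [16] addr=0xb9 blk=23 s=7: MISS | VC [26, 18, 63, 15]
  [17] addr=0x78 blk=15 s=7: VC-HIT | VC [26, 18, 63, 23]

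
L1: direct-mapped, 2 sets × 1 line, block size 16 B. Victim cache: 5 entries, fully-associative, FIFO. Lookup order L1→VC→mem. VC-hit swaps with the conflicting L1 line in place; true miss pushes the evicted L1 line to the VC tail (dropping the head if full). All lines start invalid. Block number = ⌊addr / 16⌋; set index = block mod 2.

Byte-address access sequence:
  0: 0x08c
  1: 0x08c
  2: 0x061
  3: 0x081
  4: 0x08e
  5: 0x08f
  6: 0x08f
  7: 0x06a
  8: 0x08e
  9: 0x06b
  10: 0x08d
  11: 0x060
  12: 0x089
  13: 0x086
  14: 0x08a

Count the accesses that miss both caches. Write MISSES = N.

0: 0x8c (blk 8, set 0) → MISS  vc=[]
1: 0x8c (blk 8, set 0) → L1-HIT  vc=[]
2: 0x61 (blk 6, set 0) → MISS  vc=[8]
3: 0x81 (blk 8, set 0) → VC-HIT  vc=[6]
4: 0x8e (blk 8, set 0) → L1-HIT  vc=[6]
5: 0x8f (blk 8, set 0) → L1-HIT  vc=[6]
6: 0x8f (blk 8, set 0) → L1-HIT  vc=[6]
7: 0x6a (blk 6, set 0) → VC-HIT  vc=[8]
8: 0x8e (blk 8, set 0) → VC-HIT  vc=[6]
9: 0x6b (blk 6, set 0) → VC-HIT  vc=[8]
10: 0x8d (blk 8, set 0) → VC-HIT  vc=[6]
11: 0x60 (blk 6, set 0) → VC-HIT  vc=[8]
12: 0x89 (blk 8, set 0) → VC-HIT  vc=[6]
13: 0x86 (blk 8, set 0) → L1-HIT  vc=[6]
14: 0x8a (blk 8, set 0) → L1-HIT  vc=[6]

MISSES = 2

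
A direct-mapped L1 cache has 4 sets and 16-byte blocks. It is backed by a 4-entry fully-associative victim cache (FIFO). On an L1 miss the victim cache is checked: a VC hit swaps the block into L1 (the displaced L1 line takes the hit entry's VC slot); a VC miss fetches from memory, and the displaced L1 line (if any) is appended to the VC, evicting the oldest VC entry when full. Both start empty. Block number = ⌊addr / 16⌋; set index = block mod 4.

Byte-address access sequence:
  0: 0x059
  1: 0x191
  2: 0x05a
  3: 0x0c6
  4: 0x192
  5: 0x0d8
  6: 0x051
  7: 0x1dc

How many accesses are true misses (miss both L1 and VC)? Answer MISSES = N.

MISSES = 5

  [0] addr=0x59 blk=5 s=1: MISS | VC []
  [1] addr=0x191 blk=25 s=1: MISS | VC [5]
  [2] addr=0x5a blk=5 s=1: VC-HIT | VC [25]
  [3] addr=0xc6 blk=12 s=0: MISS | VC [25]
  [4] addr=0x192 blk=25 s=1: VC-HIT | VC [5]
  [5] addr=0xd8 blk=13 s=1: MISS | VC [5, 25]
  [6] addr=0x51 blk=5 s=1: VC-HIT | VC [13, 25]
  [7] addr=0x1dc blk=29 s=1: MISS | VC [13, 25, 5]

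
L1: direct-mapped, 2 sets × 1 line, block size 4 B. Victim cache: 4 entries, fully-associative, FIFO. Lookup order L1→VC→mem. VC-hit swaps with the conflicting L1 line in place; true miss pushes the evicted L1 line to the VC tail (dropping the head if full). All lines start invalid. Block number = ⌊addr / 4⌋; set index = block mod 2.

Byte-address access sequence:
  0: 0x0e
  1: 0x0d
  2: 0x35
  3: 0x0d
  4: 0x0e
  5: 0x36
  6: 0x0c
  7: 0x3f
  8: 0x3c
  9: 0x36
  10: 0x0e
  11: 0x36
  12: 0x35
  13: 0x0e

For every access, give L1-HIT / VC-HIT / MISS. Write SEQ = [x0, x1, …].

SEQ = [MISS, L1-HIT, MISS, VC-HIT, L1-HIT, VC-HIT, VC-HIT, MISS, L1-HIT, VC-HIT, VC-HIT, VC-HIT, L1-HIT, VC-HIT]

#0 0xe→b3/s1 MISS; vc=[]
#1 0xd→b3/s1 L1-HIT; vc=[]
#2 0x35→b13/s1 MISS; vc=[3]
#3 0xd→b3/s1 VC-HIT; vc=[13]
#4 0xe→b3/s1 L1-HIT; vc=[13]
#5 0x36→b13/s1 VC-HIT; vc=[3]
#6 0xc→b3/s1 VC-HIT; vc=[13]
#7 0x3f→b15/s1 MISS; vc=[13,3]
#8 0x3c→b15/s1 L1-HIT; vc=[13,3]
#9 0x36→b13/s1 VC-HIT; vc=[15,3]
#10 0xe→b3/s1 VC-HIT; vc=[15,13]
#11 0x36→b13/s1 VC-HIT; vc=[15,3]
#12 0x35→b13/s1 L1-HIT; vc=[15,3]
#13 0xe→b3/s1 VC-HIT; vc=[15,13]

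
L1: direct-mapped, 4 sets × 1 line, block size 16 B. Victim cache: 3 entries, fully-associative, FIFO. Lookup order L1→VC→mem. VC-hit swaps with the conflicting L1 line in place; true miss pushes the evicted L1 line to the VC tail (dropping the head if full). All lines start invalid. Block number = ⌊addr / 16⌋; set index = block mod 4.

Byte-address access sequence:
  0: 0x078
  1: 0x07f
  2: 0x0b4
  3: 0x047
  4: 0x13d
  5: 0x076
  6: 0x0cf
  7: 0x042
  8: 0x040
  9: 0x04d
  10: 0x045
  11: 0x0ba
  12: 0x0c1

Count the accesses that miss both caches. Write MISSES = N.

MISSES = 5

0: 0x78 (blk 7, set 3) → MISS  vc=[]
1: 0x7f (blk 7, set 3) → L1-HIT  vc=[]
2: 0xb4 (blk 11, set 3) → MISS  vc=[7]
3: 0x47 (blk 4, set 0) → MISS  vc=[7]
4: 0x13d (blk 19, set 3) → MISS  vc=[7, 11]
5: 0x76 (blk 7, set 3) → VC-HIT  vc=[19, 11]
6: 0xcf (blk 12, set 0) → MISS  vc=[19, 11, 4]
7: 0x42 (blk 4, set 0) → VC-HIT  vc=[19, 11, 12]
8: 0x40 (blk 4, set 0) → L1-HIT  vc=[19, 11, 12]
9: 0x4d (blk 4, set 0) → L1-HIT  vc=[19, 11, 12]
10: 0x45 (blk 4, set 0) → L1-HIT  vc=[19, 11, 12]
11: 0xba (blk 11, set 3) → VC-HIT  vc=[19, 7, 12]
12: 0xc1 (blk 12, set 0) → VC-HIT  vc=[19, 7, 4]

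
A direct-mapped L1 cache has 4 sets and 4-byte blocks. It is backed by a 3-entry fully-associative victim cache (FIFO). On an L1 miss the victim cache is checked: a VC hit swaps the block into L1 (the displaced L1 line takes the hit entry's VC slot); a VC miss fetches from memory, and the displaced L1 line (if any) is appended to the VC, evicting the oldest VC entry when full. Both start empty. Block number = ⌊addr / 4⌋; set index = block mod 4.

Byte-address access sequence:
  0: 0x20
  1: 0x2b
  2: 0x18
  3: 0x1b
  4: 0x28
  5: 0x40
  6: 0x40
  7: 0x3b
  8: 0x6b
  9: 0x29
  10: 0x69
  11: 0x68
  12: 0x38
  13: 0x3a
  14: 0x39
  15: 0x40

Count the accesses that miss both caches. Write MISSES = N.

MISSES = 6

#0 0x20→b8/s0 MISS; vc=[]
#1 0x2b→b10/s2 MISS; vc=[]
#2 0x18→b6/s2 MISS; vc=[10]
#3 0x1b→b6/s2 L1-HIT; vc=[10]
#4 0x28→b10/s2 VC-HIT; vc=[6]
#5 0x40→b16/s0 MISS; vc=[6,8]
#6 0x40→b16/s0 L1-HIT; vc=[6,8]
#7 0x3b→b14/s2 MISS; vc=[6,8,10]
#8 0x6b→b26/s2 MISS; vc=[8,10,14]
#9 0x29→b10/s2 VC-HIT; vc=[8,26,14]
#10 0x69→b26/s2 VC-HIT; vc=[8,10,14]
#11 0x68→b26/s2 L1-HIT; vc=[8,10,14]
#12 0x38→b14/s2 VC-HIT; vc=[8,10,26]
#13 0x3a→b14/s2 L1-HIT; vc=[8,10,26]
#14 0x39→b14/s2 L1-HIT; vc=[8,10,26]
#15 0x40→b16/s0 L1-HIT; vc=[8,10,26]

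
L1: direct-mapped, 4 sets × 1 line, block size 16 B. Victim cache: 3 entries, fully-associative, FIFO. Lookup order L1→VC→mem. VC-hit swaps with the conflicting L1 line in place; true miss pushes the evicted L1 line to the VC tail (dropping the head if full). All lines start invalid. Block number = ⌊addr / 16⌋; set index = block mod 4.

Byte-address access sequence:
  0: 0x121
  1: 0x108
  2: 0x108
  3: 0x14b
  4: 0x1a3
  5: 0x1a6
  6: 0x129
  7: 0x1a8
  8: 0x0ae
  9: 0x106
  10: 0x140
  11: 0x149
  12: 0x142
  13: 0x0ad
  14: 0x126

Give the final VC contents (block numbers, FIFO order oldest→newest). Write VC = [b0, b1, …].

#0 0x121→b18/s2 MISS; vc=[]
#1 0x108→b16/s0 MISS; vc=[]
#2 0x108→b16/s0 L1-HIT; vc=[]
#3 0x14b→b20/s0 MISS; vc=[16]
#4 0x1a3→b26/s2 MISS; vc=[16,18]
#5 0x1a6→b26/s2 L1-HIT; vc=[16,18]
#6 0x129→b18/s2 VC-HIT; vc=[16,26]
#7 0x1a8→b26/s2 VC-HIT; vc=[16,18]
#8 0xae→b10/s2 MISS; vc=[16,18,26]
#9 0x106→b16/s0 VC-HIT; vc=[20,18,26]
#10 0x140→b20/s0 VC-HIT; vc=[16,18,26]
#11 0x149→b20/s0 L1-HIT; vc=[16,18,26]
#12 0x142→b20/s0 L1-HIT; vc=[16,18,26]
#13 0xad→b10/s2 L1-HIT; vc=[16,18,26]
#14 0x126→b18/s2 VC-HIT; vc=[16,10,26]

VC = [16, 10, 26]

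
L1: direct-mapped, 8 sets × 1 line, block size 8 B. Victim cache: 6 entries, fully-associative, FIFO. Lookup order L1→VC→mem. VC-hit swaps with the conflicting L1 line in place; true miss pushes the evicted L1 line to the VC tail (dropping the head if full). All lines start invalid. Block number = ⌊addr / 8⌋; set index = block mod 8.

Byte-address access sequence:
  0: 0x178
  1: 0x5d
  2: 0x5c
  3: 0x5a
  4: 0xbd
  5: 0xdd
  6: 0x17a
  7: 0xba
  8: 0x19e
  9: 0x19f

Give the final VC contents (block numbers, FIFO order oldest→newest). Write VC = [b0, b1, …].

0: 0x178 (blk 47, set 7) → MISS  vc=[]
1: 0x5d (blk 11, set 3) → MISS  vc=[]
2: 0x5c (blk 11, set 3) → L1-HIT  vc=[]
3: 0x5a (blk 11, set 3) → L1-HIT  vc=[]
4: 0xbd (blk 23, set 7) → MISS  vc=[47]
5: 0xdd (blk 27, set 3) → MISS  vc=[47, 11]
6: 0x17a (blk 47, set 7) → VC-HIT  vc=[23, 11]
7: 0xba (blk 23, set 7) → VC-HIT  vc=[47, 11]
8: 0x19e (blk 51, set 3) → MISS  vc=[47, 11, 27]
9: 0x19f (blk 51, set 3) → L1-HIT  vc=[47, 11, 27]

VC = [47, 11, 27]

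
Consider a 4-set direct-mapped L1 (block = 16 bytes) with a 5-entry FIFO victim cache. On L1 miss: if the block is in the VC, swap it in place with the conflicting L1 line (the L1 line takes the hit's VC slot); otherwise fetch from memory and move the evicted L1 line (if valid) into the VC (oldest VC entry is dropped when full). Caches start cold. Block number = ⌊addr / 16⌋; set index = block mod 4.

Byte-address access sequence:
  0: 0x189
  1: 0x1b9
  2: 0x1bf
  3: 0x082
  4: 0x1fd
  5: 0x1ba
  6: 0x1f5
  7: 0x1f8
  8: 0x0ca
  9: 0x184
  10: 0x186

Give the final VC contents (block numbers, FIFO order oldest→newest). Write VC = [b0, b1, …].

  [0] addr=0x189 blk=24 s=0: MISS | VC []
  [1] addr=0x1b9 blk=27 s=3: MISS | VC []
  [2] addr=0x1bf blk=27 s=3: L1-HIT | VC []
  [3] addr=0x82 blk=8 s=0: MISS | VC [24]
  [4] addr=0x1fd blk=31 s=3: MISS | VC [24, 27]
  [5] addr=0x1ba blk=27 s=3: VC-HIT | VC [24, 31]
  [6] addr=0x1f5 blk=31 s=3: VC-HIT | VC [24, 27]
  [7] addr=0x1f8 blk=31 s=3: L1-HIT | VC [24, 27]
  [8] addr=0xca blk=12 s=0: MISS | VC [24, 27, 8]
  [9] addr=0x184 blk=24 s=0: VC-HIT | VC [12, 27, 8]
  [10] addr=0x186 blk=24 s=0: L1-HIT | VC [12, 27, 8]

VC = [12, 27, 8]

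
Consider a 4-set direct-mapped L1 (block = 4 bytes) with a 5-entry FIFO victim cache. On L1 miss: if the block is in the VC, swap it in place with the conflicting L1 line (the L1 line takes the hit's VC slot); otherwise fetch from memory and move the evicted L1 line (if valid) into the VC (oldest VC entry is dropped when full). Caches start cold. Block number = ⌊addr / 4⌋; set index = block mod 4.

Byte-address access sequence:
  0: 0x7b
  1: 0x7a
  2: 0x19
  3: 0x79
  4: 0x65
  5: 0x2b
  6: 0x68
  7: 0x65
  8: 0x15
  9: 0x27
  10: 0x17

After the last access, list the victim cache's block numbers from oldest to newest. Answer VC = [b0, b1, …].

  [0] addr=0x7b blk=30 s=2: MISS | VC []
  [1] addr=0x7a blk=30 s=2: L1-HIT | VC []
  [2] addr=0x19 blk=6 s=2: MISS | VC [30]
  [3] addr=0x79 blk=30 s=2: VC-HIT | VC [6]
  [4] addr=0x65 blk=25 s=1: MISS | VC [6]
  [5] addr=0x2b blk=10 s=2: MISS | VC [6, 30]
  [6] addr=0x68 blk=26 s=2: MISS | VC [6, 30, 10]
  [7] addr=0x65 blk=25 s=1: L1-HIT | VC [6, 30, 10]
  [8] addr=0x15 blk=5 s=1: MISS | VC [6, 30, 10, 25]
  [9] addr=0x27 blk=9 s=1: MISS | VC [6, 30, 10, 25, 5]
  [10] addr=0x17 blk=5 s=1: VC-HIT | VC [6, 30, 10, 25, 9]

VC = [6, 30, 10, 25, 9]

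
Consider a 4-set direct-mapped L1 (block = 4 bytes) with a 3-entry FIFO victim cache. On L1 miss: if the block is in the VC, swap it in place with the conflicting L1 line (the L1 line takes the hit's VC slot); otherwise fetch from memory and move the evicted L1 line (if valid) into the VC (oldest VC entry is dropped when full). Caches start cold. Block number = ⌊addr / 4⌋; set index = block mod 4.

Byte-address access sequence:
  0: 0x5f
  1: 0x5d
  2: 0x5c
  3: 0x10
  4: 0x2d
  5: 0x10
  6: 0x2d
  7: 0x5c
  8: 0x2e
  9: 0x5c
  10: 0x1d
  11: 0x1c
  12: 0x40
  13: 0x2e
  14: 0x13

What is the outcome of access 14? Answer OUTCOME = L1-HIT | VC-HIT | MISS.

  [0] addr=0x5f blk=23 s=3: MISS | VC []
  [1] addr=0x5d blk=23 s=3: L1-HIT | VC []
  [2] addr=0x5c blk=23 s=3: L1-HIT | VC []
  [3] addr=0x10 blk=4 s=0: MISS | VC []
  [4] addr=0x2d blk=11 s=3: MISS | VC [23]
  [5] addr=0x10 blk=4 s=0: L1-HIT | VC [23]
  [6] addr=0x2d blk=11 s=3: L1-HIT | VC [23]
  [7] addr=0x5c blk=23 s=3: VC-HIT | VC [11]
  [8] addr=0x2e blk=11 s=3: VC-HIT | VC [23]
  [9] addr=0x5c blk=23 s=3: VC-HIT | VC [11]
  [10] addr=0x1d blk=7 s=3: MISS | VC [11, 23]
  [11] addr=0x1c blk=7 s=3: L1-HIT | VC [11, 23]
  [12] addr=0x40 blk=16 s=0: MISS | VC [11, 23, 4]
  [13] addr=0x2e blk=11 s=3: VC-HIT | VC [7, 23, 4]
  [14] addr=0x13 blk=4 s=0: VC-HIT | VC [7, 23, 16]

OUTCOME = VC-HIT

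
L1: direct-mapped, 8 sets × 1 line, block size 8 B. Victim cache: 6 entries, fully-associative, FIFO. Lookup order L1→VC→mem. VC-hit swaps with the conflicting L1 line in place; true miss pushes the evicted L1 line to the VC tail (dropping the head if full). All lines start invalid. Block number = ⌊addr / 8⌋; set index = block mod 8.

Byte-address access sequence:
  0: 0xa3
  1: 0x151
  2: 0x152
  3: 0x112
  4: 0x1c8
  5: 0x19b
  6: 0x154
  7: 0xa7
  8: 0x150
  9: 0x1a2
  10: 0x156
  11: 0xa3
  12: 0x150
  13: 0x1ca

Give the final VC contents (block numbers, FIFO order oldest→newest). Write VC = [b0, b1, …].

VC = [34, 52]

0: 0xa3 (blk 20, set 4) → MISS  vc=[]
1: 0x151 (blk 42, set 2) → MISS  vc=[]
2: 0x152 (blk 42, set 2) → L1-HIT  vc=[]
3: 0x112 (blk 34, set 2) → MISS  vc=[42]
4: 0x1c8 (blk 57, set 1) → MISS  vc=[42]
5: 0x19b (blk 51, set 3) → MISS  vc=[42]
6: 0x154 (blk 42, set 2) → VC-HIT  vc=[34]
7: 0xa7 (blk 20, set 4) → L1-HIT  vc=[34]
8: 0x150 (blk 42, set 2) → L1-HIT  vc=[34]
9: 0x1a2 (blk 52, set 4) → MISS  vc=[34, 20]
10: 0x156 (blk 42, set 2) → L1-HIT  vc=[34, 20]
11: 0xa3 (blk 20, set 4) → VC-HIT  vc=[34, 52]
12: 0x150 (blk 42, set 2) → L1-HIT  vc=[34, 52]
13: 0x1ca (blk 57, set 1) → L1-HIT  vc=[34, 52]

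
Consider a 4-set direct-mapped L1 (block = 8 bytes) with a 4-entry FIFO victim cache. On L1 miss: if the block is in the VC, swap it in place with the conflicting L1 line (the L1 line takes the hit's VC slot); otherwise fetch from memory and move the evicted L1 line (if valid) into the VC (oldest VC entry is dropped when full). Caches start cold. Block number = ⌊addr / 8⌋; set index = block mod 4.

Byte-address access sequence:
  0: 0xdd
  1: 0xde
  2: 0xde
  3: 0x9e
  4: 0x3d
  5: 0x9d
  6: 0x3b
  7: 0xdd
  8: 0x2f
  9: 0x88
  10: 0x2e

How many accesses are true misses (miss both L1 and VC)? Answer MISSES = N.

MISSES = 5

  [0] addr=0xdd blk=27 s=3: MISS | VC []
  [1] addr=0xde blk=27 s=3: L1-HIT | VC []
  [2] addr=0xde blk=27 s=3: L1-HIT | VC []
  [3] addr=0x9e blk=19 s=3: MISS | VC [27]
  [4] addr=0x3d blk=7 s=3: MISS | VC [27, 19]
  [5] addr=0x9d blk=19 s=3: VC-HIT | VC [27, 7]
  [6] addr=0x3b blk=7 s=3: VC-HIT | VC [27, 19]
  [7] addr=0xdd blk=27 s=3: VC-HIT | VC [7, 19]
  [8] addr=0x2f blk=5 s=1: MISS | VC [7, 19]
  [9] addr=0x88 blk=17 s=1: MISS | VC [7, 19, 5]
  [10] addr=0x2e blk=5 s=1: VC-HIT | VC [7, 19, 17]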